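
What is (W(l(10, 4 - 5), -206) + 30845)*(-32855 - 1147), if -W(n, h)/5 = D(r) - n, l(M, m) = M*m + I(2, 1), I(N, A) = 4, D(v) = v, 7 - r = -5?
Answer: -1045731510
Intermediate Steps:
r = 12 (r = 7 - 1*(-5) = 7 + 5 = 12)
l(M, m) = 4 + M*m (l(M, m) = M*m + 4 = 4 + M*m)
W(n, h) = -60 + 5*n (W(n, h) = -5*(12 - n) = -60 + 5*n)
(W(l(10, 4 - 5), -206) + 30845)*(-32855 - 1147) = ((-60 + 5*(4 + 10*(4 - 5))) + 30845)*(-32855 - 1147) = ((-60 + 5*(4 + 10*(-1))) + 30845)*(-34002) = ((-60 + 5*(4 - 10)) + 30845)*(-34002) = ((-60 + 5*(-6)) + 30845)*(-34002) = ((-60 - 30) + 30845)*(-34002) = (-90 + 30845)*(-34002) = 30755*(-34002) = -1045731510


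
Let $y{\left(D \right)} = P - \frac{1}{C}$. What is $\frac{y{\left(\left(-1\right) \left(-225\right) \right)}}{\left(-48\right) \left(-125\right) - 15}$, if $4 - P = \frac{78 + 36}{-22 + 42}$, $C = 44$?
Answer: $- \frac{379}{1316700} \approx -0.00028784$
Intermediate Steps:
$P = - \frac{17}{10}$ ($P = 4 - \frac{78 + 36}{-22 + 42} = 4 - \frac{114}{20} = 4 - 114 \cdot \frac{1}{20} = 4 - \frac{57}{10} = - \frac{17}{10} \approx -1.7$)
$y{\left(D \right)} = - \frac{379}{220}$ ($y{\left(D \right)} = - \frac{17}{10} - \frac{1}{44} = - \frac{379}{220}$)
$\frac{y{\left(\left(-1\right) \left(-225\right) \right)}}{\left(-48\right) \left(-125\right) - 15} = - \frac{379}{220 \left(\left(-48\right) \left(-125\right) - 15\right)} = - \frac{379}{220 \left(6000 - 15\right)} = - \frac{379}{220 \cdot 5985} = \left(- \frac{379}{220}\right) \frac{1}{5985} = - \frac{379}{1316700}$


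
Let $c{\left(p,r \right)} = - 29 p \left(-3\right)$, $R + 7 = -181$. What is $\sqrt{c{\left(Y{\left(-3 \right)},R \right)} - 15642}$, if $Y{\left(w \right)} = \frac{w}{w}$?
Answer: $i \sqrt{15555} \approx 124.72 i$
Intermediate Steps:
$Y{\left(w \right)} = 1$
$R = -188$ ($R = -7 - 181 = -188$)
$c{\left(p,r \right)} = 87 p$
$\sqrt{c{\left(Y{\left(-3 \right)},R \right)} - 15642} = \sqrt{87 \cdot 1 - 15642} = \sqrt{87 - 15642} = \sqrt{-15555} = i \sqrt{15555}$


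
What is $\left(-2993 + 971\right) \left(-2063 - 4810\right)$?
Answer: $13897206$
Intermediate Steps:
$\left(-2993 + 971\right) \left(-2063 - 4810\right) = \left(-2022\right) \left(-6873\right) = 13897206$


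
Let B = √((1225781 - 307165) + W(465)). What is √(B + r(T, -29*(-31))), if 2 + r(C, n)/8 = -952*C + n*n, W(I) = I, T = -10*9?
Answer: √(7151032 + √919081) ≈ 2674.3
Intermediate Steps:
T = -90
r(C, n) = -16 - 7616*C + 8*n² (r(C, n) = -16 + 8*(-952*C + n*n) = -16 + 8*(-952*C + n²) = -16 + 8*(n² - 952*C) = -16 + (-7616*C + 8*n²) = -16 - 7616*C + 8*n²)
B = √919081 (B = √((1225781 - 307165) + 465) = √(918616 + 465) = √919081 ≈ 958.69)
√(B + r(T, -29*(-31))) = √(√919081 + (-16 - 7616*(-90) + 8*(-29*(-31))²)) = √(√919081 + (-16 + 685440 + 8*899²)) = √(√919081 + (-16 + 685440 + 8*808201)) = √(√919081 + (-16 + 685440 + 6465608)) = √(√919081 + 7151032) = √(7151032 + √919081)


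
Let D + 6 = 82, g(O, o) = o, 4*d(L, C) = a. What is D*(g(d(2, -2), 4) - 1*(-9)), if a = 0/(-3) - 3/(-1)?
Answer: 988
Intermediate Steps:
a = 3 (a = 0*(-1/3) - 3*(-1) = 0 + 3 = 3)
d(L, C) = 3/4 (d(L, C) = (1/4)*3 = 3/4)
D = 76 (D = -6 + 82 = 76)
D*(g(d(2, -2), 4) - 1*(-9)) = 76*(4 - 1*(-9)) = 76*(4 + 9) = 76*13 = 988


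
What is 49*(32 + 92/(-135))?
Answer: 207172/135 ≈ 1534.6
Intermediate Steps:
49*(32 + 92/(-135)) = 49*(32 + 92*(-1/135)) = 49*(32 - 92/135) = 49*(4228/135) = 207172/135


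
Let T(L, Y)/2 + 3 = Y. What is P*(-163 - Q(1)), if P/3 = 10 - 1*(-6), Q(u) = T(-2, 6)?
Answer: -8112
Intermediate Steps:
T(L, Y) = -6 + 2*Y
Q(u) = 6 (Q(u) = -6 + 2*6 = -6 + 12 = 6)
P = 48 (P = 3*(10 - 1*(-6)) = 3*(10 + 6) = 3*16 = 48)
P*(-163 - Q(1)) = 48*(-163 - 1*6) = 48*(-163 - 6) = 48*(-169) = -8112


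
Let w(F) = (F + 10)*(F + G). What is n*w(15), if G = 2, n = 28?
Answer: 11900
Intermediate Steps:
w(F) = (2 + F)*(10 + F) (w(F) = (F + 10)*(F + 2) = (10 + F)*(2 + F) = (2 + F)*(10 + F))
n*w(15) = 28*(20 + 15² + 12*15) = 28*(20 + 225 + 180) = 28*425 = 11900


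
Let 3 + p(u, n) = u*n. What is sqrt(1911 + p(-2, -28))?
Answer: 2*sqrt(491) ≈ 44.317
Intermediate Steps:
p(u, n) = -3 + n*u (p(u, n) = -3 + u*n = -3 + n*u)
sqrt(1911 + p(-2, -28)) = sqrt(1911 + (-3 - 28*(-2))) = sqrt(1911 + (-3 + 56)) = sqrt(1911 + 53) = sqrt(1964) = 2*sqrt(491)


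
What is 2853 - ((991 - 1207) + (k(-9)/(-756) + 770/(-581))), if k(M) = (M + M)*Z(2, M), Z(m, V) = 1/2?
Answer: 21406225/6972 ≈ 3070.3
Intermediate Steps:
Z(m, V) = ½
k(M) = M (k(M) = (M + M)*(½) = (2*M)*(½) = M)
2853 - ((991 - 1207) + (k(-9)/(-756) + 770/(-581))) = 2853 - ((991 - 1207) + (-9/(-756) + 770/(-581))) = 2853 - (-216 + (-9*(-1/756) + 770*(-1/581))) = 2853 - (-216 + (1/84 - 110/83)) = 2853 - (-216 - 9157/6972) = 2853 - 1*(-1515109/6972) = 2853 + 1515109/6972 = 21406225/6972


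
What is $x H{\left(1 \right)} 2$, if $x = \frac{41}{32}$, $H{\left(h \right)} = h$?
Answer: $\frac{41}{16} \approx 2.5625$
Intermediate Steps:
$x = \frac{41}{32}$ ($x = 41 \cdot \frac{1}{32} = \frac{41}{32} \approx 1.2813$)
$x H{\left(1 \right)} 2 = \frac{41}{32} \cdot 1 \cdot 2 = \frac{41}{32} \cdot 2 = \frac{41}{16}$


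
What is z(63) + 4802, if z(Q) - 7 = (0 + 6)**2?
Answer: 4845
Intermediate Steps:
z(Q) = 43 (z(Q) = 7 + (0 + 6)**2 = 7 + 6**2 = 7 + 36 = 43)
z(63) + 4802 = 43 + 4802 = 4845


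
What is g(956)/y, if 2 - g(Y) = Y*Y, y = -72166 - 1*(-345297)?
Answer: -913934/273131 ≈ -3.3461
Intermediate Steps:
y = 273131 (y = -72166 + 345297 = 273131)
g(Y) = 2 - Y² (g(Y) = 2 - Y*Y = 2 - Y²)
g(956)/y = (2 - 1*956²)/273131 = (2 - 1*913936)*(1/273131) = (2 - 913936)*(1/273131) = -913934*1/273131 = -913934/273131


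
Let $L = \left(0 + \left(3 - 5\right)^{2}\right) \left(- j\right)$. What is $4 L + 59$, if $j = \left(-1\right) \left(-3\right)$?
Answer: $11$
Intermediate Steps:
$j = 3$
$L = -12$ ($L = \left(0 + \left(3 - 5\right)^{2}\right) \left(\left(-1\right) 3\right) = \left(0 + \left(-2\right)^{2}\right) \left(-3\right) = \left(0 + 4\right) \left(-3\right) = 4 \left(-3\right) = -12$)
$4 L + 59 = 4 \left(-12\right) + 59 = -48 + 59 = 11$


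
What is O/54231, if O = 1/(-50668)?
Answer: -1/2747776308 ≈ -3.6393e-10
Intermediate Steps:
O = -1/50668 ≈ -1.9736e-5
O/54231 = -1/50668/54231 = -1/50668*1/54231 = -1/2747776308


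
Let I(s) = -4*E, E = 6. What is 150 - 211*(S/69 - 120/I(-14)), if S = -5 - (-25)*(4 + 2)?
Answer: -93040/69 ≈ -1348.4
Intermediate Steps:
S = 145 (S = -5 - (-25)*6 = -5 - 5*(-30) = -5 + 150 = 145)
I(s) = -24 (I(s) = -4*6 = -24)
150 - 211*(S/69 - 120/I(-14)) = 150 - 211*(145/69 - 120/(-24)) = 150 - 211*(145*(1/69) - 120*(-1/24)) = 150 - 211*(145/69 + 5) = 150 - 211*490/69 = 150 - 103390/69 = -93040/69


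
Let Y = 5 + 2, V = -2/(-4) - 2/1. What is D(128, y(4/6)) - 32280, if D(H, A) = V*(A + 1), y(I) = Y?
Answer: -32292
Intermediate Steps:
V = -3/2 (V = -2*(-¼) - 2*1 = ½ - 2 = -3/2 ≈ -1.5000)
Y = 7
y(I) = 7
D(H, A) = -3/2 - 3*A/2 (D(H, A) = -3*(A + 1)/2 = -3*(1 + A)/2 = -3/2 - 3*A/2)
D(128, y(4/6)) - 32280 = (-3/2 - 3/2*7) - 32280 = (-3/2 - 21/2) - 32280 = -12 - 32280 = -32292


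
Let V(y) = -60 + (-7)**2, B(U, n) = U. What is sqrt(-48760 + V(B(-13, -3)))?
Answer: 3*I*sqrt(5419) ≈ 220.84*I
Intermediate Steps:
V(y) = -11 (V(y) = -60 + 49 = -11)
sqrt(-48760 + V(B(-13, -3))) = sqrt(-48760 - 11) = sqrt(-48771) = 3*I*sqrt(5419)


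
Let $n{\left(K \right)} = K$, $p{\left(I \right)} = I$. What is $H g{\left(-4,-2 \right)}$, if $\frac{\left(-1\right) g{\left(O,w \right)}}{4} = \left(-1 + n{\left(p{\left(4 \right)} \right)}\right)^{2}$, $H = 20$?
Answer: $-720$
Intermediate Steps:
$g{\left(O,w \right)} = -36$ ($g{\left(O,w \right)} = - 4 \left(-1 + 4\right)^{2} = - 4 \cdot 3^{2} = \left(-4\right) 9 = -36$)
$H g{\left(-4,-2 \right)} = 20 \left(-36\right) = -720$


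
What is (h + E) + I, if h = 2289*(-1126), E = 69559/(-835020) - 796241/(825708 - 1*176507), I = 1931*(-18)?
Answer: -1416048229796043619/542095819020 ≈ -2.6122e+6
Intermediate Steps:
I = -34758
E = -710034932179/542095819020 (E = 69559*(-1/835020) - 796241/(825708 - 176507) = -69559/835020 - 796241/649201 = -710034932179/542095819020 ≈ -1.3098)
h = -2577414
(h + E) + I = (-2577414 - 710034932179/542095819020) - 34758 = -1397206063318546459/542095819020 - 34758 = -1416048229796043619/542095819020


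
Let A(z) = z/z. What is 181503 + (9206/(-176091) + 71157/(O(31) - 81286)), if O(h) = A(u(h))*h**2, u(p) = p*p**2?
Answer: 285250850201332/1571612175 ≈ 1.8150e+5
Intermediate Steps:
u(p) = p**3
A(z) = 1
O(h) = h**2 (O(h) = 1*h**2 = h**2)
181503 + (9206/(-176091) + 71157/(O(31) - 81286)) = 181503 + (9206/(-176091) + 71157/(31**2 - 81286)) = 181503 + (9206*(-1/176091) + 71157/(961 - 81286)) = 181503 + (-9206/176091 + 71157/(-80325)) = 181503 + (-9206/176091 + 71157*(-1/80325)) = 181503 + (-9206/176091 - 23719/26775) = 181503 - 1474397693/1571612175 = 285250850201332/1571612175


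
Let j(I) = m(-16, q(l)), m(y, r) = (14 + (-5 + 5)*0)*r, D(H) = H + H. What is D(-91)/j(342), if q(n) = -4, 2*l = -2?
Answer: 13/4 ≈ 3.2500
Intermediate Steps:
l = -1 (l = (½)*(-2) = -1)
D(H) = 2*H
m(y, r) = 14*r (m(y, r) = (14 + 0*0)*r = (14 + 0)*r = 14*r)
j(I) = -56 (j(I) = 14*(-4) = -56)
D(-91)/j(342) = (2*(-91))/(-56) = -182*(-1/56) = 13/4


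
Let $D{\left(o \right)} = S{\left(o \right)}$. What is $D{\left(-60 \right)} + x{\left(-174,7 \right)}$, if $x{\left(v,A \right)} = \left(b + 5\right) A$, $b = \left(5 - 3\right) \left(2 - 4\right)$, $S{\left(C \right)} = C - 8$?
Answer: $-61$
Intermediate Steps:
$S{\left(C \right)} = -8 + C$
$D{\left(o \right)} = -8 + o$
$b = -4$ ($b = 2 \left(-2\right) = -4$)
$x{\left(v,A \right)} = A$ ($x{\left(v,A \right)} = \left(-4 + 5\right) A = 1 A = A$)
$D{\left(-60 \right)} + x{\left(-174,7 \right)} = \left(-8 - 60\right) + 7 = -68 + 7 = -61$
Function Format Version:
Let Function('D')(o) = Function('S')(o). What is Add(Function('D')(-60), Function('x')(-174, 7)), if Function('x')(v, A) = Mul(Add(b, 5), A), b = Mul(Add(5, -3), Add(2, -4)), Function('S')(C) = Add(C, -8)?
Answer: -61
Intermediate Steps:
Function('S')(C) = Add(-8, C)
Function('D')(o) = Add(-8, o)
b = -4 (b = Mul(2, -2) = -4)
Function('x')(v, A) = A (Function('x')(v, A) = Mul(Add(-4, 5), A) = Mul(1, A) = A)
Add(Function('D')(-60), Function('x')(-174, 7)) = Add(Add(-8, -60), 7) = Add(-68, 7) = -61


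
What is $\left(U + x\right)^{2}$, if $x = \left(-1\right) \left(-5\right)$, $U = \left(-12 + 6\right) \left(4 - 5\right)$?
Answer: $121$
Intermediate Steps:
$U = 6$ ($U = \left(-6\right) \left(-1\right) = 6$)
$x = 5$
$\left(U + x\right)^{2} = \left(6 + 5\right)^{2} = 11^{2} = 121$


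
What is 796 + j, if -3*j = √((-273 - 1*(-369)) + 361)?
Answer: 796 - √457/3 ≈ 788.87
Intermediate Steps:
j = -√457/3 (j = -√((-273 - 1*(-369)) + 361)/3 = -√((-273 + 369) + 361)/3 = -√(96 + 361)/3 = -√457/3 ≈ -7.1259)
796 + j = 796 - √457/3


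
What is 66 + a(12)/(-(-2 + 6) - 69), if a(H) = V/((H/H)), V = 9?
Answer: 4809/73 ≈ 65.877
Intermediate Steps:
a(H) = 9 (a(H) = 9/((H/H)) = 9/1 = 9*1 = 9)
66 + a(12)/(-(-2 + 6) - 69) = 66 + 9/(-(-2 + 6) - 69) = 66 + 9/(-1*4 - 69) = 66 + 9/(-4 - 69) = 66 + 9/(-73) = 66 + 9*(-1/73) = 66 - 9/73 = 4809/73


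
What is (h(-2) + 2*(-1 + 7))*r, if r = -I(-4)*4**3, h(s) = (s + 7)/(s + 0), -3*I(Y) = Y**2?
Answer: 9728/3 ≈ 3242.7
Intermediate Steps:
I(Y) = -Y**2/3
h(s) = (7 + s)/s
r = 1024/3 (r = -(-1)*(-4)**2/3*4**3 = -(-1)*16/3*64 = -1*(-16/3)*64 = (16/3)*64 = 1024/3 ≈ 341.33)
(h(-2) + 2*(-1 + 7))*r = ((7 - 2)/(-2) + 2*(-1 + 7))*(1024/3) = (-1/2*5 + 2*6)*(1024/3) = (-5/2 + 12)*(1024/3) = (19/2)*(1024/3) = 9728/3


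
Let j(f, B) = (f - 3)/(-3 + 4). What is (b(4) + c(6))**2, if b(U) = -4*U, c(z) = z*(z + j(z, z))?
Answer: 1444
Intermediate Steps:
j(f, B) = -3 + f (j(f, B) = (-3 + f)/1 = (-3 + f)*1 = -3 + f)
c(z) = z*(-3 + 2*z) (c(z) = z*(z + (-3 + z)) = z*(-3 + 2*z))
(b(4) + c(6))**2 = (-4*4 + 6*(-3 + 2*6))**2 = (-16 + 6*(-3 + 12))**2 = (-16 + 6*9)**2 = (-16 + 54)**2 = 38**2 = 1444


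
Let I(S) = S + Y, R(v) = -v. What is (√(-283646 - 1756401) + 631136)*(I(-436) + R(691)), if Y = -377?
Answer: -949228544 - 1504*I*√2040047 ≈ -9.4923e+8 - 2.1482e+6*I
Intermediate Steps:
I(S) = -377 + S (I(S) = S - 377 = -377 + S)
(√(-283646 - 1756401) + 631136)*(I(-436) + R(691)) = (√(-283646 - 1756401) + 631136)*((-377 - 436) - 1*691) = (√(-2040047) + 631136)*(-813 - 691) = (I*√2040047 + 631136)*(-1504) = (631136 + I*√2040047)*(-1504) = -949228544 - 1504*I*√2040047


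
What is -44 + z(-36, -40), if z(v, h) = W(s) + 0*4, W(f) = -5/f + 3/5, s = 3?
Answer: -676/15 ≈ -45.067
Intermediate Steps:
W(f) = ⅗ - 5/f (W(f) = -5/f + 3*(⅕) = -5/f + ⅗ = ⅗ - 5/f)
z(v, h) = -16/15 (z(v, h) = (⅗ - 5/3) + 0*4 = (⅗ - 5*⅓) + 0 = (⅗ - 5/3) + 0 = -16/15 + 0 = -16/15)
-44 + z(-36, -40) = -44 - 16/15 = -676/15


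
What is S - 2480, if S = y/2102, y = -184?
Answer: -2606572/1051 ≈ -2480.1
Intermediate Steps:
S = -92/1051 (S = -184/2102 = -184*1/2102 = -92/1051 ≈ -0.087536)
S - 2480 = -92/1051 - 2480 = -2606572/1051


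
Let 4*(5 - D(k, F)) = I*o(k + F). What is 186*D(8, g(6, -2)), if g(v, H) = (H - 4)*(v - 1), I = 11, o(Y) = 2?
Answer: -93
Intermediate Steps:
g(v, H) = (-1 + v)*(-4 + H) (g(v, H) = (-4 + H)*(-1 + v) = (-1 + v)*(-4 + H))
D(k, F) = -1/2 (D(k, F) = 5 - 11*2/4 = 5 - 1/4*22 = 5 - 11/2 = -1/2)
186*D(8, g(6, -2)) = 186*(-1/2) = -93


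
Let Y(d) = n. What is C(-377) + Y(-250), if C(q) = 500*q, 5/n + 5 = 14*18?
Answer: -46559495/247 ≈ -1.8850e+5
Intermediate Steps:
n = 5/247 (n = 5/(-5 + 14*18) = 5/(-5 + 252) = 5/247 ≈ 0.020243)
Y(d) = 5/247
C(-377) + Y(-250) = 500*(-377) + 5/247 = -188500 + 5/247 = -46559495/247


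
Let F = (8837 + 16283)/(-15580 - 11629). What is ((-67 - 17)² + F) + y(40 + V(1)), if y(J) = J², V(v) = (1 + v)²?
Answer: 244638208/27209 ≈ 8991.1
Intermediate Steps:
F = -25120/27209 (F = 25120/(-27209) = 25120*(-1/27209) = -25120/27209 ≈ -0.92322)
((-67 - 17)² + F) + y(40 + V(1)) = ((-67 - 17)² - 25120/27209) + (40 + (1 + 1)²)² = ((-84)² - 25120/27209) + (40 + 2²)² = (7056 - 25120/27209) + (40 + 4)² = 191961584/27209 + 44² = 191961584/27209 + 1936 = 244638208/27209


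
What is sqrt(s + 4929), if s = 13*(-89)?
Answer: 2*sqrt(943) ≈ 61.417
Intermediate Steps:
s = -1157
sqrt(s + 4929) = sqrt(-1157 + 4929) = sqrt(3772) = 2*sqrt(943)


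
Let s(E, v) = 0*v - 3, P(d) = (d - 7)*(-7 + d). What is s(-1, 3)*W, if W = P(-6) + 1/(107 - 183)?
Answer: -38529/76 ≈ -506.96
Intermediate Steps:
P(d) = (-7 + d)**2 (P(d) = (-7 + d)*(-7 + d) = (-7 + d)**2)
s(E, v) = -3 (s(E, v) = 0 - 3 = -3)
W = 12843/76 (W = (-7 - 6)**2 + 1/(107 - 183) = (-13)**2 + 1/(-76) = 169 - 1/76 = 12843/76 ≈ 168.99)
s(-1, 3)*W = -3*12843/76 = -38529/76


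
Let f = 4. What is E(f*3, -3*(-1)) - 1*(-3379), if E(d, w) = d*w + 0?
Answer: 3415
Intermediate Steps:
E(d, w) = d*w
E(f*3, -3*(-1)) - 1*(-3379) = (4*3)*(-3*(-1)) - 1*(-3379) = 12*3 + 3379 = 36 + 3379 = 3415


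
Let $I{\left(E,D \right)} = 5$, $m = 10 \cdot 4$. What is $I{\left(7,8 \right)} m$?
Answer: $200$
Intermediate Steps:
$m = 40$
$I{\left(7,8 \right)} m = 5 \cdot 40 = 200$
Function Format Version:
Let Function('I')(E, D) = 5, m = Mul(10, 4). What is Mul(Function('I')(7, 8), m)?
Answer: 200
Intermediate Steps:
m = 40
Mul(Function('I')(7, 8), m) = Mul(5, 40) = 200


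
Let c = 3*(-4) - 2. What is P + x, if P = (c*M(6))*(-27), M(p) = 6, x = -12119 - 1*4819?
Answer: -14670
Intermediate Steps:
x = -16938 (x = -12119 - 4819 = -16938)
c = -14 (c = -12 - 2 = -14)
P = 2268 (P = -14*6*(-27) = -84*(-27) = 2268)
P + x = 2268 - 16938 = -14670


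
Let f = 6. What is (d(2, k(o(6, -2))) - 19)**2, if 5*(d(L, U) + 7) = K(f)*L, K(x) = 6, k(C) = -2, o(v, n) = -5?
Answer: 13924/25 ≈ 556.96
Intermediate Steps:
d(L, U) = -7 + 6*L/5 (d(L, U) = -7 + (6*L)/5 = -7 + 6*L/5)
(d(2, k(o(6, -2))) - 19)**2 = ((-7 + (6/5)*2) - 19)**2 = ((-7 + 12/5) - 19)**2 = (-23/5 - 19)**2 = (-118/5)**2 = 13924/25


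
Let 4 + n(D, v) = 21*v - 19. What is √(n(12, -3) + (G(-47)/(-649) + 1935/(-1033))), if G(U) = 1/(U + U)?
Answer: I*√348981198814422790/63019198 ≈ 9.3741*I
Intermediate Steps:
G(U) = 1/(2*U)
n(D, v) = -23 + 21*v (n(D, v) = -4 + (21*v - 19) = -4 + (-19 + 21*v) = -23 + 21*v)
√(n(12, -3) + (G(-47)/(-649) + 1935/(-1033))) = √((-23 + 21*(-3)) + (((½)/(-47))/(-649) + 1935/(-1033))) = √((-23 - 63) + (((½)*(-1/47))*(-1/649) + 1935*(-1/1033))) = √(-86 + (-1/94*(-1/649) - 1935/1033)) = √(-86 + (1/61006 - 1935/1033)) = √(-86 - 118045577/63019198) = √(-5537696605/63019198) = I*√348981198814422790/63019198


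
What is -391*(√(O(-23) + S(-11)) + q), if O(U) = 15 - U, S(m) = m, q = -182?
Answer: 71162 - 1173*√3 ≈ 69130.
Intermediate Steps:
-391*(√(O(-23) + S(-11)) + q) = -391*(√((15 - 1*(-23)) - 11) - 182) = -391*(√((15 + 23) - 11) - 182) = -391*(√(38 - 11) - 182) = -391*(√27 - 182) = -391*(3*√3 - 182) = -391*(-182 + 3*√3) = -(-71162 + 1173*√3) = 71162 - 1173*√3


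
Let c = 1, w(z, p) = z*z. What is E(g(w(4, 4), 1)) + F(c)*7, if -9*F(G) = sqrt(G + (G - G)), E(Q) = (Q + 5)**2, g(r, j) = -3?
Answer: 29/9 ≈ 3.2222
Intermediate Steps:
w(z, p) = z**2
E(Q) = (5 + Q)**2
F(G) = -sqrt(G)/9 (F(G) = -sqrt(G + (G - G))/9 = -sqrt(G + 0)/9 = -sqrt(G)/9)
E(g(w(4, 4), 1)) + F(c)*7 = (5 - 3)**2 - sqrt(1)/9*7 = 2**2 - 1/9*1*7 = 4 - 1/9*7 = 4 - 7/9 = 29/9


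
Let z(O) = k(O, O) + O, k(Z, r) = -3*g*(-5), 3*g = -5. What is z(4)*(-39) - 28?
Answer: 791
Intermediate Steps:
g = -5/3 (g = (⅓)*(-5) = -5/3 ≈ -1.6667)
k(Z, r) = -25 (k(Z, r) = -3*(-5/3)*(-5) = 5*(-5) = -25)
z(O) = -25 + O
z(4)*(-39) - 28 = (-25 + 4)*(-39) - 28 = -21*(-39) - 28 = 819 - 28 = 791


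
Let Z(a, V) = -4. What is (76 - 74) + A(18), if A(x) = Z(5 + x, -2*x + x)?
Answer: -2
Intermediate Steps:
A(x) = -4
(76 - 74) + A(18) = (76 - 74) - 4 = 2 - 4 = -2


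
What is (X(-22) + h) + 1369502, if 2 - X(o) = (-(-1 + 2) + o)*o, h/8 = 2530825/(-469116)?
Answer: 160549654792/117279 ≈ 1.3690e+6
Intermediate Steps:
h = -5061650/117279 (h = 8*(2530825/(-469116)) = 8*(2530825*(-1/469116)) = 8*(-2530825/469116) = -5061650/117279 ≈ -43.159)
X(o) = 2 - o*(-1 + o) (X(o) = 2 - (-(-1 + 2) + o)*o = 2 - (-1*1 + o)*o = 2 - (-1 + o)*o = 2 - o*(-1 + o))
(X(-22) + h) + 1369502 = ((2 - 22 - 1*(-22)**2) - 5061650/117279) + 1369502 = ((2 - 22 - 1*484) - 5061650/117279) + 1369502 = ((2 - 22 - 484) - 5061650/117279) + 1369502 = (-504 - 5061650/117279) + 1369502 = -64170266/117279 + 1369502 = 160549654792/117279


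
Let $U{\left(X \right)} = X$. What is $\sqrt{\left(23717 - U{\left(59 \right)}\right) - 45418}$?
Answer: $16 i \sqrt{85} \approx 147.51 i$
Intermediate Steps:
$\sqrt{\left(23717 - U{\left(59 \right)}\right) - 45418} = \sqrt{\left(23717 - 59\right) - 45418} = \sqrt{23658 - 45418} = \sqrt{-21760} = 16 i \sqrt{85}$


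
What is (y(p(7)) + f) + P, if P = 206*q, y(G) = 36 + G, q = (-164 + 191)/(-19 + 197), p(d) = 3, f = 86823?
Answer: 7733499/89 ≈ 86893.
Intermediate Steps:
q = 27/178 ≈ 0.15169
P = 2781/89 (P = 206*(27/178) = 2781/89 ≈ 31.247)
(y(p(7)) + f) + P = ((36 + 3) + 86823) + 2781/89 = (39 + 86823) + 2781/89 = 86862 + 2781/89 = 7733499/89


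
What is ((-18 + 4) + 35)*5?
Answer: 105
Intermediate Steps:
((-18 + 4) + 35)*5 = (-14 + 35)*5 = 21*5 = 105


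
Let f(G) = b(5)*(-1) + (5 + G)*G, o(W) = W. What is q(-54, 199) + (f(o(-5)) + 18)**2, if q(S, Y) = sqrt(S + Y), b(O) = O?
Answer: 169 + sqrt(145) ≈ 181.04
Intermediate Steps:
f(G) = -5 + G*(5 + G) (f(G) = 5*(-1) + (5 + G)*G = -5 + G*(5 + G))
q(-54, 199) + (f(o(-5)) + 18)**2 = sqrt(-54 + 199) + ((-5 + (-5)**2 + 5*(-5)) + 18)**2 = sqrt(145) + ((-5 + 25 - 25) + 18)**2 = sqrt(145) + (-5 + 18)**2 = sqrt(145) + 13**2 = sqrt(145) + 169 = 169 + sqrt(145)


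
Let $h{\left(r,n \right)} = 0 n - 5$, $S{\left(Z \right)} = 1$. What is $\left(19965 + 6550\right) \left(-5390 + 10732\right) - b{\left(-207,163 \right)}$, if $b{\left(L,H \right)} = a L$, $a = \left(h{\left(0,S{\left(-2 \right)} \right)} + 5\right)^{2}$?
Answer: $141643130$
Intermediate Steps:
$h{\left(r,n \right)} = -5$ ($h{\left(r,n \right)} = 0 - 5 = -5$)
$a = 0$ ($a = \left(-5 + 5\right)^{2} = 0^{2} = 0$)
$b{\left(L,H \right)} = 0$ ($b{\left(L,H \right)} = 0 L = 0$)
$\left(19965 + 6550\right) \left(-5390 + 10732\right) - b{\left(-207,163 \right)} = \left(19965 + 6550\right) \left(-5390 + 10732\right) - 0 = 26515 \cdot 5342 + 0 = 141643130 + 0 = 141643130$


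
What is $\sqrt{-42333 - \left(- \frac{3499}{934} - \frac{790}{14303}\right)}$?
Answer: $\frac{i \sqrt{7554192979160326218}}{13359002} \approx 205.74 i$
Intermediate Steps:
$\sqrt{-42333 - \left(- \frac{3499}{934} - \frac{790}{14303}\right)} = \sqrt{-42333 - - \frac{50784057}{13359002}} = \sqrt{-42333 + \left(\frac{790}{14303} + \frac{3499}{934}\right)} = \sqrt{-42333 + \frac{50784057}{13359002}} = \sqrt{- \frac{565475847609}{13359002}} = \frac{i \sqrt{7554192979160326218}}{13359002}$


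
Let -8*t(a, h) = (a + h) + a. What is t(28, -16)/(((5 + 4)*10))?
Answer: -1/18 ≈ -0.055556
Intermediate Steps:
t(a, h) = -a/4 - h/8 (t(a, h) = -((a + h) + a)/8 = -(h + 2*a)/8 = -a/4 - h/8)
t(28, -16)/(((5 + 4)*10)) = (-¼*28 - ⅛*(-16))/(((5 + 4)*10)) = (-7 + 2)/((9*10)) = -5/90 = -5*1/90 = -1/18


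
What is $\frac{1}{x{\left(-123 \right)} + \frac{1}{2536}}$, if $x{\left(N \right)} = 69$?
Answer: $\frac{2536}{174985} \approx 0.014493$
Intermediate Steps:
$\frac{1}{x{\left(-123 \right)} + \frac{1}{2536}} = \frac{1}{69 + \frac{1}{2536}} = \frac{1}{\frac{174985}{2536}} = \frac{2536}{174985}$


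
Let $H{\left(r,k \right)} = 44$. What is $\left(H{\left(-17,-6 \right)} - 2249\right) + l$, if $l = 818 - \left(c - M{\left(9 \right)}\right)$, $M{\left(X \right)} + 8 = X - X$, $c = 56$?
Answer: $-1451$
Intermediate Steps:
$M{\left(X \right)} = -8$ ($M{\left(X \right)} = -8 + \left(X - X\right) = -8 + 0 = -8$)
$l = 754$ ($l = 818 - 64 = 754$)
$\left(H{\left(-17,-6 \right)} - 2249\right) + l = \left(44 - 2249\right) + 754 = -2205 + 754 = -1451$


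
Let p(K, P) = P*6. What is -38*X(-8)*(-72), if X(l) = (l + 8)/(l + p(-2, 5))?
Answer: 0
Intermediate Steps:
p(K, P) = 6*P
X(l) = (8 + l)/(30 + l) (X(l) = (l + 8)/(l + 6*5) = (8 + l)/(l + 30) = (8 + l)/(30 + l))
-38*X(-8)*(-72) = -38*(8 - 8)/(30 - 8)*(-72) = -38*0/22*(-72) = -19*0/11*(-72) = -38*0*(-72) = 0*(-72) = 0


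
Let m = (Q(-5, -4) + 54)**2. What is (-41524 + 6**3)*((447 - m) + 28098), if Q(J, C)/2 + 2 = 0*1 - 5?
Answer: -1113044060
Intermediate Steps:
Q(J, C) = -14 (Q(J, C) = -4 + 2*(0*1 - 5) = -4 + 2*(0 - 5) = -4 + 2*(-5) = -4 - 10 = -14)
m = 1600 (m = (-14 + 54)**2 = 40**2 = 1600)
(-41524 + 6**3)*((447 - m) + 28098) = (-41524 + 6**3)*((447 - 1*1600) + 28098) = (-41524 + 216)*((447 - 1600) + 28098) = -41308*(-1153 + 28098) = -41308*26945 = -1113044060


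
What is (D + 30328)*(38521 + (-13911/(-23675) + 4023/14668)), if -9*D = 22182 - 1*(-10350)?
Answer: 53602803049419811/52089735 ≈ 1.0290e+9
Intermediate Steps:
D = -10844/3 (D = -(22182 - 1*(-10350))/9 = -(22182 + 10350)/9 = -⅑*32532 = -10844/3 ≈ -3614.7)
(D + 30328)*(38521 + (-13911/(-23675) + 4023/14668)) = (-10844/3 + 30328)*(38521 + (-13911/(-23675) + 4023/14668)) = 80140*(38521 + (-13911*(-1/23675) + 4023*(1/14668)))/3 = 80140*(38521 + (13911/23675 + 4023/14668))/3 = 80140*(38521 + 299291073/347264900)/3 = (80140/3)*(13377290503973/347264900) = 53602803049419811/52089735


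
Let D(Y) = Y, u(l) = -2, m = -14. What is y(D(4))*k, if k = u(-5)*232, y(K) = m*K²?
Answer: 103936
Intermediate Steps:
y(K) = -14*K²
k = -464 (k = -2*232 = -464)
y(D(4))*k = -14*4²*(-464) = -14*16*(-464) = -224*(-464) = 103936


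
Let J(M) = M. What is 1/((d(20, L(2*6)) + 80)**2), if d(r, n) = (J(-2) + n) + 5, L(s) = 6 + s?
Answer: 1/10201 ≈ 9.8030e-5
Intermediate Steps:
d(r, n) = 3 + n (d(r, n) = (-2 + n) + 5 = 3 + n)
1/((d(20, L(2*6)) + 80)**2) = 1/(((3 + (6 + 2*6)) + 80)**2) = 1/(((3 + (6 + 12)) + 80)**2) = 1/(((3 + 18) + 80)**2) = 1/((21 + 80)**2) = 1/(101**2) = 1/10201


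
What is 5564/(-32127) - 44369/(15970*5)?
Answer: -1869728263/2565340950 ≈ -0.72884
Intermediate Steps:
5564/(-32127) - 44369/(15970*5) = 5564*(-1/32127) - 44369/79850 = -5564/32127 - 44369*1/79850 = -5564/32127 - 44369/79850 = -1869728263/2565340950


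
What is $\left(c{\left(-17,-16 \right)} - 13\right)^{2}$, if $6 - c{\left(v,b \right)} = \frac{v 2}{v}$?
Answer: $81$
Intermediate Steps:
$c{\left(v,b \right)} = 4$ ($c{\left(v,b \right)} = 6 - \frac{v 2}{v} = 6 - \frac{2 v}{v} = 6 - 2 = 4$)
$\left(c{\left(-17,-16 \right)} - 13\right)^{2} = \left(4 - 13\right)^{2} = \left(-9\right)^{2} = 81$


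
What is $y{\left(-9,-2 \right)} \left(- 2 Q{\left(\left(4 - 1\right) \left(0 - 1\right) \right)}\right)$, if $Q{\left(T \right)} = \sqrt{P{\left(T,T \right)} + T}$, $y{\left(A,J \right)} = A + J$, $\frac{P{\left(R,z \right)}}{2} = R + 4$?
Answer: $22 i \approx 22.0 i$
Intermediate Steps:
$P{\left(R,z \right)} = 8 + 2 R$ ($P{\left(R,z \right)} = 2 \left(R + 4\right) = 2 \left(4 + R\right) = 8 + 2 R$)
$Q{\left(T \right)} = \sqrt{8 + 3 T}$ ($Q{\left(T \right)} = \sqrt{\left(8 + 2 T\right) + T} = \sqrt{8 + 3 T}$)
$y{\left(-9,-2 \right)} \left(- 2 Q{\left(\left(4 - 1\right) \left(0 - 1\right) \right)}\right) = \left(-9 - 2\right) \left(- 2 \sqrt{8 + 3 \left(4 - 1\right) \left(0 - 1\right)}\right) = - 11 \left(- 2 \sqrt{8 + 3 \cdot 3 \left(-1\right)}\right) = - 11 \left(- 2 \sqrt{8 + 3 \left(-3\right)}\right) = - 11 \left(- 2 \sqrt{8 - 9}\right) = - 11 \left(- 2 \sqrt{-1}\right) = - 11 \left(- 2 i\right) = 22 i$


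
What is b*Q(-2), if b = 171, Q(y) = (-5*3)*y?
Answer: 5130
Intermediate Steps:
Q(y) = -15*y
b*Q(-2) = 171*(-15*(-2)) = 171*30 = 5130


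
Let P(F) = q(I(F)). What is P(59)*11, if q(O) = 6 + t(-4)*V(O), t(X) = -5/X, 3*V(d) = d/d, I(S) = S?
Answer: 847/12 ≈ 70.583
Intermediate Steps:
V(d) = ⅓ (V(d) = (d/d)/3 = (⅓)*1 = ⅓)
q(O) = 77/12 (q(O) = 6 - 5/(-4)*(⅓) = 6 - 5*(-¼)*(⅓) = 6 + (5/4)*(⅓) = 6 + 5/12 = 77/12)
P(F) = 77/12
P(59)*11 = (77/12)*11 = 847/12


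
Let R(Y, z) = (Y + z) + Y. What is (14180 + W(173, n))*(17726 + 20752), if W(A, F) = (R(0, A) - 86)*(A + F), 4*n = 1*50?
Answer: 1166595243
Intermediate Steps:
R(Y, z) = z + 2*Y
n = 25/2 (n = (1*50)/4 = (¼)*50 = 25/2 ≈ 12.500)
W(A, F) = (-86 + A)*(A + F) (W(A, F) = ((A + 2*0) - 86)*(A + F) = ((A + 0) - 86)*(A + F) = (A - 86)*(A + F) = (-86 + A)*(A + F))
(14180 + W(173, n))*(17726 + 20752) = (14180 + (173² - 86*173 - 86*25/2 + 173*(25/2)))*(17726 + 20752) = (14180 + (29929 - 14878 - 1075 + 4325/2))*38478 = (14180 + 32277/2)*38478 = (60637/2)*38478 = 1166595243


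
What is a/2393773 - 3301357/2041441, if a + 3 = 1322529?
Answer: -5202840449995/4886746346893 ≈ -1.0647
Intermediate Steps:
a = 1322526 (a = -3 + 1322529 = 1322526)
a/2393773 - 3301357/2041441 = 1322526/2393773 - 3301357/2041441 = -5202840449995/4886746346893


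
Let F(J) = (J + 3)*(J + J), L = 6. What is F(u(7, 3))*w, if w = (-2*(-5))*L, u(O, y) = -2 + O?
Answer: 4800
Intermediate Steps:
F(J) = 2*J*(3 + J) (F(J) = (3 + J)*(2*J) = 2*J*(3 + J))
w = 60 (w = -2*(-5)*6 = 10*6 = 60)
F(u(7, 3))*w = (2*(-2 + 7)*(3 + (-2 + 7)))*60 = (2*5*(3 + 5))*60 = (2*5*8)*60 = 80*60 = 4800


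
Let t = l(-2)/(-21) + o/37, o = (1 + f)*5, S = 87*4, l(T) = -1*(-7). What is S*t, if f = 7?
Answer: 9628/37 ≈ 260.22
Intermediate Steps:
l(T) = 7
S = 348
o = 40 (o = (1 + 7)*5 = 8*5 = 40)
t = 83/111 (t = 7/(-21) + 40/37 = 7*(-1/21) + 40*(1/37) = -⅓ + 40/37 = 83/111 ≈ 0.74775)
S*t = 348*(83/111) = 9628/37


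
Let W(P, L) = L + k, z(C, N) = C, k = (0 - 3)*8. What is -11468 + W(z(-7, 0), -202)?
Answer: -11694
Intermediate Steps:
k = -24 (k = -3*8 = -24)
W(P, L) = -24 + L (W(P, L) = L - 24 = -24 + L)
-11468 + W(z(-7, 0), -202) = -11468 + (-24 - 202) = -11468 - 226 = -11694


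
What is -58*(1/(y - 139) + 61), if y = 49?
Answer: -159181/45 ≈ -3537.4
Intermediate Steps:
-58*(1/(y - 139) + 61) = -58*(1/(49 - 139) + 61) = -58*(1/(-90) + 61) = -58*(-1/90 + 61) = -58*5489/90 = -159181/45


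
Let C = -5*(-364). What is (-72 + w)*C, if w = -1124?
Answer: -2176720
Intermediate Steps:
C = 1820
(-72 + w)*C = (-72 - 1124)*1820 = -1196*1820 = -2176720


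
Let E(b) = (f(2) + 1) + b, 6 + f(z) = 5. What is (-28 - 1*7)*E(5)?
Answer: -175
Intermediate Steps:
f(z) = -1 (f(z) = -6 + 5 = -1)
E(b) = b (E(b) = (-1 + 1) + b = 0 + b = b)
(-28 - 1*7)*E(5) = (-28 - 1*7)*5 = (-28 - 7)*5 = -35*5 = -175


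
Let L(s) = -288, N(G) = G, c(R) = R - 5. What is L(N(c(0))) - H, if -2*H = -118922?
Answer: -59749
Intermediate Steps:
c(R) = -5 + R
H = 59461 (H = -½*(-118922) = 59461)
L(N(c(0))) - H = -288 - 1*59461 = -288 - 59461 = -59749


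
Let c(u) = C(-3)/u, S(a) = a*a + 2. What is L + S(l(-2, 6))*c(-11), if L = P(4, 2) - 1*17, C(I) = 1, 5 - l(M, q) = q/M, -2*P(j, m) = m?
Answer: -24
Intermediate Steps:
P(j, m) = -m/2
l(M, q) = 5 - q/M
S(a) = 2 + a² (S(a) = a² + 2 = 2 + a²)
c(u) = 1/u
L = -18 (L = -½*2 - 1*17 = -1 - 17 = -18)
L + S(l(-2, 6))*c(-11) = -18 + (2 + (5 - 1*6/(-2))²)/(-11) = -18 + (2 + (5 - 1*6*(-½))²)*(-1/11) = -18 + (2 + (5 + 3)²)*(-1/11) = -18 + (2 + 8²)*(-1/11) = -18 + (2 + 64)*(-1/11) = -18 + 66*(-1/11) = -18 - 6 = -24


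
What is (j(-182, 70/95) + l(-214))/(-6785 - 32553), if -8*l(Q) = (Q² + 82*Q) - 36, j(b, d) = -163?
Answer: 7379/78676 ≈ 0.093790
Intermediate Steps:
l(Q) = 9/2 - 41*Q/4 - Q²/8 (l(Q) = -((Q² + 82*Q) - 36)/8 = -(-36 + Q² + 82*Q)/8 = 9/2 - 41*Q/4 - Q²/8)
(j(-182, 70/95) + l(-214))/(-6785 - 32553) = (-163 + (9/2 - 41/4*(-214) - ⅛*(-214)²))/(-6785 - 32553) = (-163 + (9/2 + 4387/2 - ⅛*45796))/(-39338) = (-163 + (9/2 + 4387/2 - 11449/2))*(-1/39338) = (-163 - 7053/2)*(-1/39338) = -7379/2*(-1/39338) = 7379/78676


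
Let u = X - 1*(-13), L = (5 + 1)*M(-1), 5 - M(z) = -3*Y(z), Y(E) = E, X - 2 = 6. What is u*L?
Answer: 252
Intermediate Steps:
X = 8 (X = 2 + 6 = 8)
M(z) = 5 + 3*z (M(z) = 5 - (-3)*z = 5 + 3*z)
L = 12 (L = (5 + 1)*(5 + 3*(-1)) = 6*(5 - 3) = 6*2 = 12)
u = 21 (u = 8 - 1*(-13) = 8 + 13 = 21)
u*L = 21*12 = 252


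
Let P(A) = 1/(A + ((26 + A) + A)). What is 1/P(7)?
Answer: 47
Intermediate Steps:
P(A) = 1/(26 + 3*A) (P(A) = 1/(A + (26 + 2*A)) = 1/(26 + 3*A))
1/P(7) = 1/(1/(26 + 3*7)) = 1/(1/(26 + 21)) = 1/(1/47) = 47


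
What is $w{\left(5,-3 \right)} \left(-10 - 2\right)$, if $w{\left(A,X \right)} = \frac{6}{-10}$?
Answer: $\frac{36}{5} \approx 7.2$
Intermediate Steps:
$w{\left(A,X \right)} = - \frac{3}{5}$ ($w{\left(A,X \right)} = 6 \left(- \frac{1}{10}\right) = - \frac{3}{5}$)
$w{\left(5,-3 \right)} \left(-10 - 2\right) = - \frac{3 \left(-10 - 2\right)}{5} = \left(- \frac{3}{5}\right) \left(-12\right) = \frac{36}{5}$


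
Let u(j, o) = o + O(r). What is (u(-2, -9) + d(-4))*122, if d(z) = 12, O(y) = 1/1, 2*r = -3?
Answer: 488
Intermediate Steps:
r = -3/2 (r = (½)*(-3) = -3/2 ≈ -1.5000)
O(y) = 1
u(j, o) = 1 + o (u(j, o) = o + 1 = 1 + o)
(u(-2, -9) + d(-4))*122 = ((1 - 9) + 12)*122 = (-8 + 12)*122 = 4*122 = 488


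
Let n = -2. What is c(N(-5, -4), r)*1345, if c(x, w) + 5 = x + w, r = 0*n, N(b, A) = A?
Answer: -12105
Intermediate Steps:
r = 0 (r = 0*(-2) = 0)
c(x, w) = -5 + w + x (c(x, w) = -5 + (x + w) = -5 + (w + x) = -5 + w + x)
c(N(-5, -4), r)*1345 = (-5 + 0 - 4)*1345 = -9*1345 = -12105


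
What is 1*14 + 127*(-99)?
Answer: -12559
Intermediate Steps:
1*14 + 127*(-99) = 14 - 12573 = -12559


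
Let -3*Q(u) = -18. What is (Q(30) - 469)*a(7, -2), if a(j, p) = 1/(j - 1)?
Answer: -463/6 ≈ -77.167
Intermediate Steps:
a(j, p) = 1/(-1 + j)
Q(u) = 6 (Q(u) = -1/3*(-18) = 6)
(Q(30) - 469)*a(7, -2) = (6 - 469)/(-1 + 7) = -463/6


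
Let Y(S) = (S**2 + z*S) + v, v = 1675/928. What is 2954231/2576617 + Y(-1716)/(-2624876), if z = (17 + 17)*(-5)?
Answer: -542338066855683/6276342515528576 ≈ -0.086410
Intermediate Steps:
v = 1675/928 (v = 1675*(1/928) = 1675/928 ≈ 1.8050)
z = -170 (z = 34*(-5) = -170)
Y(S) = 1675/928 + S**2 - 170*S (Y(S) = (S**2 - 170*S) + 1675/928 = 1675/928 + S**2 - 170*S)
2954231/2576617 + Y(-1716)/(-2624876) = 2954231/2576617 + (1675/928 + (-1716)**2 - 170*(-1716))/(-2624876) = 2954231*(1/2576617) + (1675/928 + 2944656 + 291720)*(-1/2624876) = 2954231/2576617 + (3003358603/928)*(-1/2624876) = 2954231/2576617 - 3003358603/2435884928 = -542338066855683/6276342515528576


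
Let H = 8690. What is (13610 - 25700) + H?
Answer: -3400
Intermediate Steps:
(13610 - 25700) + H = (13610 - 25700) + 8690 = -12090 + 8690 = -3400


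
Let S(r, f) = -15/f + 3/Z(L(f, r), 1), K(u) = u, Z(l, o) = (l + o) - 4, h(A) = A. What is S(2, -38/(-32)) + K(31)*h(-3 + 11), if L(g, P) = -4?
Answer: 31247/133 ≈ 234.94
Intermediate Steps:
Z(l, o) = -4 + l + o
S(r, f) = -3/7 - 15/f (S(r, f) = -15/f + 3/(-4 - 4 + 1) = -15/f + 3/(-7) = -15/f + 3*(-1/7) = -15/f - 3/7 = -3/7 - 15/f)
S(2, -38/(-32)) + K(31)*h(-3 + 11) = (-3/7 - 15/((-38/(-32)))) + 31*(-3 + 11) = (-3/7 - 15/((-38*(-1/32)))) + 31*8 = (-3/7 - 15/19/16) + 248 = (-3/7 - 15*16/19) + 248 = (-3/7 - 240/19) + 248 = -1737/133 + 248 = 31247/133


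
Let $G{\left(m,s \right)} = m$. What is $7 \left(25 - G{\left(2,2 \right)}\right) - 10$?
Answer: $151$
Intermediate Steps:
$7 \left(25 - G{\left(2,2 \right)}\right) - 10 = 7 \left(25 - 2\right) - 10 = 7 \cdot 23 - 10 = 161 - 10 = 151$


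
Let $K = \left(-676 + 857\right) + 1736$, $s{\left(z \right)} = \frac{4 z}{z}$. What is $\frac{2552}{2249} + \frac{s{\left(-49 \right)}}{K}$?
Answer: $\frac{4901180}{4311333} \approx 1.1368$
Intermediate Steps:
$s{\left(z \right)} = 4$
$K = 1917$ ($K = 181 + 1736 = 1917$)
$\frac{2552}{2249} + \frac{s{\left(-49 \right)}}{K} = \frac{2552}{2249} + \frac{4}{1917} = \frac{4901180}{4311333}$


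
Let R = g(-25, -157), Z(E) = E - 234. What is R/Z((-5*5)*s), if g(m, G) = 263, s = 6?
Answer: -263/384 ≈ -0.68490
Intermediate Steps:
Z(E) = -234 + E
R = 263
R/Z((-5*5)*s) = 263/(-234 - 5*5*6) = 263/(-234 - 25*6) = 263/(-234 - 150) = 263/(-384) = 263*(-1/384) = -263/384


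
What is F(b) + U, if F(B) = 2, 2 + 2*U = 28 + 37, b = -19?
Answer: 67/2 ≈ 33.500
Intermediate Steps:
U = 63/2 (U = -1 + (28 + 37)/2 = -1 + (1/2)*65 = -1 + 65/2 = 63/2 ≈ 31.500)
F(b) + U = 2 + 63/2 = 67/2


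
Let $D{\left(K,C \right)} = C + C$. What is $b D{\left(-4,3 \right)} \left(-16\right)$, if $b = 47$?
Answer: $-4512$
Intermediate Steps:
$D{\left(K,C \right)} = 2 C$
$b D{\left(-4,3 \right)} \left(-16\right) = 47 \cdot 2 \cdot 3 \left(-16\right) = 47 \cdot 6 \left(-16\right) = 282 \left(-16\right) = -4512$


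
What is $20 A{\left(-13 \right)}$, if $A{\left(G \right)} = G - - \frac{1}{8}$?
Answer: $- \frac{515}{2} \approx -257.5$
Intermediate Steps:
$A{\left(G \right)} = \frac{1}{8} + G$ ($A{\left(G \right)} = G - \left(-1\right) \frac{1}{8} = G - - \frac{1}{8} = G + \frac{1}{8} = \frac{1}{8} + G$)
$20 A{\left(-13 \right)} = 20 \left(\frac{1}{8} - 13\right) = 20 \left(- \frac{103}{8}\right) = - \frac{515}{2}$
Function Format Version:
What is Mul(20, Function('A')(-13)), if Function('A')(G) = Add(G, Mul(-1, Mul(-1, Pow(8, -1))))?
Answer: Rational(-515, 2) ≈ -257.50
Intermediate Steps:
Function('A')(G) = Add(Rational(1, 8), G) (Function('A')(G) = Add(G, Mul(-1, Mul(-1, Rational(1, 8)))) = Add(G, Mul(-1, Rational(-1, 8))) = Add(G, Rational(1, 8)) = Add(Rational(1, 8), G))
Mul(20, Function('A')(-13)) = Mul(20, Add(Rational(1, 8), -13)) = Mul(20, Rational(-103, 8)) = Rational(-515, 2)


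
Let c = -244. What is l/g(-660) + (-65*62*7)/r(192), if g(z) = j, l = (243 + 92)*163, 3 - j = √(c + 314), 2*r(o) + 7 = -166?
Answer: -24898375/10553 - 54605*√70/61 ≈ -9848.8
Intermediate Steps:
r(o) = -173/2 (r(o) = -7/2 + (½)*(-166) = -7/2 - 83 = -173/2)
j = 3 - √70 (j = 3 - √(-244 + 314) = 3 - √70 ≈ -5.3666)
l = 54605 (l = 335*163 = 54605)
g(z) = 3 - √70
l/g(-660) + (-65*62*7)/r(192) = 54605/(3 - √70) + (-65*62*7)/(-173/2) = 54605/(3 - √70) - 4030*7*(-2/173) = 54605/(3 - √70) - 28210*(-2/173) = 54605/(3 - √70) + 56420/173 = 56420/173 + 54605/(3 - √70)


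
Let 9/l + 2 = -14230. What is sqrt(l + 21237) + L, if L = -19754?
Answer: -19754 + 5*sqrt(4779500538)/2372 ≈ -19608.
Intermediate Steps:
l = -3/4744 (l = 9/(-2 - 14230) = 9/(-14232) = 9*(-1/14232) = -3/4744 ≈ -0.00063238)
sqrt(l + 21237) + L = sqrt(-3/4744 + 21237) - 19754 = sqrt(100748325/4744) - 19754 = 5*sqrt(4779500538)/2372 - 19754 = -19754 + 5*sqrt(4779500538)/2372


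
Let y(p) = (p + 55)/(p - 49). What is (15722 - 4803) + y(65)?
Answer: 21853/2 ≈ 10927.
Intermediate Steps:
y(p) = (55 + p)/(-49 + p)
(15722 - 4803) + y(65) = (15722 - 4803) + (55 + 65)/(-49 + 65) = 10919 + 120/16 = 10919 + (1/16)*120 = 10919 + 15/2 = 21853/2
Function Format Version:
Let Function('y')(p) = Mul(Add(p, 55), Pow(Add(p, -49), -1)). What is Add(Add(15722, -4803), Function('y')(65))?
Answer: Rational(21853, 2) ≈ 10927.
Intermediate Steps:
Function('y')(p) = Mul(Pow(Add(-49, p), -1), Add(55, p)) (Function('y')(p) = Mul(Add(55, p), Pow(Add(-49, p), -1)) = Mul(Pow(Add(-49, p), -1), Add(55, p)))
Add(Add(15722, -4803), Function('y')(65)) = Add(Add(15722, -4803), Mul(Pow(Add(-49, 65), -1), Add(55, 65))) = Add(10919, Mul(Pow(16, -1), 120)) = Add(10919, Mul(Rational(1, 16), 120)) = Add(10919, Rational(15, 2)) = Rational(21853, 2)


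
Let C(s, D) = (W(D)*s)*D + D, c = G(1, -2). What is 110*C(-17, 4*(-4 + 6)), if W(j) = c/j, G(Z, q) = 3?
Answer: -4730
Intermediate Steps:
c = 3
W(j) = 3/j
C(s, D) = D + 3*s (C(s, D) = ((3/D)*s)*D + D = (3*s/D)*D + D = 3*s + D = D + 3*s)
110*C(-17, 4*(-4 + 6)) = 110*(4*(-4 + 6) + 3*(-17)) = 110*(4*2 - 51) = 110*(8 - 51) = 110*(-43) = -4730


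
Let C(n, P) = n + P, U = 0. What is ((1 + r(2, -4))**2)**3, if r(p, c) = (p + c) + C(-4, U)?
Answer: 15625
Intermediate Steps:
C(n, P) = P + n
r(p, c) = -4 + c + p (r(p, c) = (p + c) + (0 - 4) = (c + p) - 4 = -4 + c + p)
((1 + r(2, -4))**2)**3 = ((1 + (-4 - 4 + 2))**2)**3 = ((1 - 6)**2)**3 = ((-5)**2)**3 = 25**3 = 15625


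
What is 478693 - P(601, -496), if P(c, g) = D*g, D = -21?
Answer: 468277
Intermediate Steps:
P(c, g) = -21*g
478693 - P(601, -496) = 478693 - (-21)*(-496) = 478693 - 1*10416 = 478693 - 10416 = 468277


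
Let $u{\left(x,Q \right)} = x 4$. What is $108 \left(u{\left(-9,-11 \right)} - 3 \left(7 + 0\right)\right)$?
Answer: $-6156$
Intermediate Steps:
$u{\left(x,Q \right)} = 4 x$
$108 \left(u{\left(-9,-11 \right)} - 3 \left(7 + 0\right)\right) = 108 \left(4 \left(-9\right) - 3 \left(7 + 0\right)\right) = 108 \left(-36 - 21\right) = 108 \left(-57\right) = -6156$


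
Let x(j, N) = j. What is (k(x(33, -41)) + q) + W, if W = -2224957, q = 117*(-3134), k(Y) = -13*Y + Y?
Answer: -2592031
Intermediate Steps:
k(Y) = -12*Y
q = -366678
(k(x(33, -41)) + q) + W = (-12*33 - 366678) - 2224957 = (-396 - 366678) - 2224957 = -367074 - 2224957 = -2592031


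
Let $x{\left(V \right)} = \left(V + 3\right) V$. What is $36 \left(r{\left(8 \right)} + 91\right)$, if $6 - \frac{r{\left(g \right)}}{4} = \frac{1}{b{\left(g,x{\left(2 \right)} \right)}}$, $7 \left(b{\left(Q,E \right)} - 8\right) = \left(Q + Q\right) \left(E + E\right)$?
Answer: $\frac{194454}{47} \approx 4137.3$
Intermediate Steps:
$x{\left(V \right)} = V \left(3 + V\right)$ ($x{\left(V \right)} = \left(3 + V\right) V = V \left(3 + V\right)$)
$b{\left(Q,E \right)} = 8 + \frac{4 E Q}{7}$ ($b{\left(Q,E \right)} = 8 + \frac{\left(Q + Q\right) \left(E + E\right)}{7} = 8 + \frac{2 Q 2 E}{7} = 8 + \frac{4 E Q}{7}$)
$r{\left(g \right)} = 24 - \frac{4}{8 + \frac{40 g}{7}}$ ($r{\left(g \right)} = 24 - \frac{4}{8 + \frac{4 \cdot 2 \left(3 + 2\right) g}{7}} = 24 - \frac{4}{8 + \frac{4 \cdot 2 \cdot 5 g}{7}} = 24 - \frac{4}{8 + \frac{4}{7} \cdot 10 g} = 24 - \frac{4}{8 + \frac{40 g}{7}}$)
$36 \left(r{\left(8 \right)} + 91\right) = 36 \left(\frac{329 + 240 \cdot 8}{2 \left(7 + 5 \cdot 8\right)} + 91\right) = 36 \left(\frac{329 + 1920}{2 \left(7 + 40\right)} + 91\right) = 36 \left(\frac{1}{2} \cdot \frac{1}{47} \cdot 2249 + 91\right) = 36 \left(\frac{2249}{94} + 91\right) = 36 \cdot \frac{10803}{94} = \frac{194454}{47}$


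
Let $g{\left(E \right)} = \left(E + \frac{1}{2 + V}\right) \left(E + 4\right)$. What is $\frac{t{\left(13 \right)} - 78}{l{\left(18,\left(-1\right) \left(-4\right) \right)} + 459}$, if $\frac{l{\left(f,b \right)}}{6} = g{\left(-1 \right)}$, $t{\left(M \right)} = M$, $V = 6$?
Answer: $- \frac{260}{1773} \approx -0.14664$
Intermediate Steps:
$g{\left(E \right)} = \left(4 + E\right) \left(\frac{1}{8} + E\right)$ ($g{\left(E \right)} = \left(E + \frac{1}{2 + 6}\right) \left(E + 4\right) = \left(E + \frac{1}{8}\right) \left(4 + E\right) = \left(\frac{1}{8} + E\right) \left(4 + E\right) = \left(4 + E\right) \left(\frac{1}{8} + E\right)$)
$l{\left(f,b \right)} = - \frac{63}{4}$ ($l{\left(f,b \right)} = 6 \left(\frac{1}{2} + \left(-1\right)^{2} + \frac{33}{8} \left(-1\right)\right) = 6 \left(\frac{1}{2} + 1 - \frac{33}{8}\right) = 6 \left(- \frac{21}{8}\right) = - \frac{63}{4}$)
$\frac{t{\left(13 \right)} - 78}{l{\left(18,\left(-1\right) \left(-4\right) \right)} + 459} = \frac{13 - 78}{- \frac{63}{4} + 459} = - \frac{65}{\frac{1773}{4}} = \left(-65\right) \frac{4}{1773} = - \frac{260}{1773}$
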